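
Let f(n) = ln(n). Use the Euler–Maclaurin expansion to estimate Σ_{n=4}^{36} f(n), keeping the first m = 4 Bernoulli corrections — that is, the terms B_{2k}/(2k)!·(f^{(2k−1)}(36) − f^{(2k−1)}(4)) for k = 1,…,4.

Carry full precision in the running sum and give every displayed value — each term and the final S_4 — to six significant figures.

The integral term ∫_4^36 ln(x) dx = 91.4615.
Boundary: ½(f(4) + f(36)) = ½(1.38629 + 3.58352) = 2.48491.
So far: 93.9464.
Order-1 term: 1/12 · (0.0277778 − 0.250000) = -0.0185185.
After k=1: 93.9279.
Order-2 term: −1/720 · (4.28669e-05 − 0.0312500) = 4.33432e-05.
After k=2: 93.9279.
Order-3 term: 1/30240 · (3.96916e-07 − 0.0234375) = -7.75036e-07.
After k=3: 93.9279.
Order-4 term: −1/1209600 · (9.18787e-09 − 0.0439453) = 3.63304e-08.

S_4 ≈ 93.9279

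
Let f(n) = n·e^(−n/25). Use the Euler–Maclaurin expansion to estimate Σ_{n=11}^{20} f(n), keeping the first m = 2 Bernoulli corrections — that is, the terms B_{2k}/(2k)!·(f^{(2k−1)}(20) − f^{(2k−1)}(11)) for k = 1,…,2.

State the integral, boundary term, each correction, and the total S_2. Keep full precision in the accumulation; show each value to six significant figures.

S_2 ≈ 82.1506

Integral: ∫_11^20 x·e^(−x/25) dx = 74.1377.
Endpoint term: (f(11) + f(20))/2 = (7.08440 + 8.98658)/2 = 8.03549.
So far: 82.1732.
k=1: B_{2}/(2)! × [f^{(1)}(20) − f^{(1)}(11)] = 1/12 × (0.0898658 − 0.360660) = -0.0225662.
Running total after k=1: 82.1506.
k=2: B_{4}/(4)! × [f^{(3)}(20) − f^{(3)}(11)] = −1/720 × (0.00158164 − 0.00263797) = 1.46713e-06.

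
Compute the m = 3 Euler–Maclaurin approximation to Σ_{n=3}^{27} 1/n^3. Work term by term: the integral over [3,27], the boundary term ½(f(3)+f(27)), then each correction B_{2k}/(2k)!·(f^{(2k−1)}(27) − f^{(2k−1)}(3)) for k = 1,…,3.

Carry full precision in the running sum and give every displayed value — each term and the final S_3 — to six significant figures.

Integral: ∫_3^27 1/x^3 dx = 0.0548697.
Endpoint term: (f(3) + f(27))/2 = (0.0370370 + 5.08053e-05)/2 = 0.0185439.
Running total after boundary: 0.0734136.
Correction k=1: B_{2}/2! · (f^{(1)}(27) − f^{(1)}(3)) = 1/12 · (-5.64503e-06 − (-0.0370370)) = 0.00308595.
After k=1: 0.0764996.
Correction k=2: B_{4}/4! · (f^{(3)}(27) − f^{(3)}(3)) = −1/720 · (-1.54870e-07 − (-0.0823045)) = -0.000114312.
After k=2: 0.0763852.
Correction k=3: B_{6}/6! · (f^{(5)}(27) − f^{(5)}(3)) = 1/30240 · (-8.92258e-09 − (-0.384088)) = 1.27013e-05.

S_3 ≈ 0.0763979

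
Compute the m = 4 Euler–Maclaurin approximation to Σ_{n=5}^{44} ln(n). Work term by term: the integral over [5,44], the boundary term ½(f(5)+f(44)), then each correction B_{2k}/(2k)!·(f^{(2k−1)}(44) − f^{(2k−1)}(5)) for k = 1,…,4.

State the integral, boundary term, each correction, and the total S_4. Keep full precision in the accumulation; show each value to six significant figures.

S_4 ≈ 122.139

The integral term ∫_5^44 ln(x) dx = 119.457.
½[f(5) + f(44)] = ½[1.60944 + 3.78419] = 2.69681.
Running total after boundary: 122.154.
Correction k=1: B_{2}/2! · (f^{(1)}(44) − f^{(1)}(5)) = 1/12 · (0.0227273 − 0.200000) = -0.0147727.
After k=1: 122.139.
Correction k=2: B_{4}/4! · (f^{(3)}(44) − f^{(3)}(5)) = −1/720 · (2.34786e-05 − 0.0160000) = 2.21896e-05.
After k=2: 122.139.
Correction k=3: B_{6}/6! · (f^{(5)}(44) − f^{(5)}(5)) = 1/30240 · (1.45528e-07 − 0.00768000) = -2.53963e-07.
After k=3: 122.139.
Correction k=4: B_{8}/8! · (f^{(7)}(44) − f^{(7)}(5)) = −1/1209600 · (2.25509e-09 − 0.00921600) = 7.61905e-09.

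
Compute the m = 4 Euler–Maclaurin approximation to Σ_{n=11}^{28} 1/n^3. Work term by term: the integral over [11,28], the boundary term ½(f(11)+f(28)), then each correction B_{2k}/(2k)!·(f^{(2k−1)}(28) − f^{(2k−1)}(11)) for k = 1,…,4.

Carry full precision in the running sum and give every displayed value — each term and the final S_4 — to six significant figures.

S_4 ≈ 0.00390953

Integral: ∫_11^28 1/x^3 dx = 0.00349448.
Endpoint term: (f(11) + f(28))/2 = (0.000751315 + 4.55539e-05)/2 = 0.000398434.
Running total after boundary: 0.00389291.
Correction k=1: B_{2}/2! · (f^{(1)}(28) − f^{(1)}(11)) = 1/12 · (-4.88078e-06 − (-0.000204904)) = 1.66686e-05.
Partial sum through k=1: 0.00390958.
Correction k=2: B_{4}/4! · (f^{(3)}(28) − f^{(3)}(11)) = −1/720 · (-1.24510e-07 − (-3.38684e-05)) = -4.68666e-08.
Partial sum through k=2: 0.00390953.
Correction k=3: B_{6}/6! · (f^{(5)}(28) − f^{(5)}(11)) = 1/30240 · (-6.67016e-09 − (-1.17560e-05)) = 3.88536e-10.
Partial sum through k=3: 0.00390953.
Correction k=4: B_{8}/8! · (f^{(7)}(28) − f^{(7)}(11)) = −1/1209600 · (-6.12566e-10 − (-6.99530e-06)) = -5.78264e-12.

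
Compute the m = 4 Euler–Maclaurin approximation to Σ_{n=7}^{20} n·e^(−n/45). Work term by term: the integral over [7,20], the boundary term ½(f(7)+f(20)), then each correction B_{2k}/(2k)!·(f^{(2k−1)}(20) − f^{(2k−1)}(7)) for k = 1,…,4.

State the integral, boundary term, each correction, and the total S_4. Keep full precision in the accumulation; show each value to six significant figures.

S_4 ≈ 136.823

Integral: ∫_7^20 x·e^(−x/45) dx = 127.446.
Boundary: ½(f(7) + f(20)) = ½(5.99158 + 12.8236) = 9.40759.
So far: 136.853.
k=1: B_{2}/(2)! × [f^{(1)}(20) − f^{(1)}(7)] = 1/12 × (0.356211 − 0.722793) = -0.0305485.
After k=1: 136.823.
k=2: B_{4}/(4)! × [f^{(3)}(20) − f^{(3)}(7)] = −1/720 × (0.000809171 − 0.00120231) = 5.46022e-07.
After k=2: 136.823.
k=3: B_{6}/(6)! × [f^{(5)}(20) − f^{(5)}(7)] = 1/30240 × (7.12314e-07 − 1.01120e-06) = -9.88379e-12.
After k=3: 136.823.
k=4: B_{8}/(8)! × [f^{(7)}(20) − f^{(7)}(7)] = −1/1209600 × (5.06191e-10 − 7.05515e-10) = 1.64785e-16.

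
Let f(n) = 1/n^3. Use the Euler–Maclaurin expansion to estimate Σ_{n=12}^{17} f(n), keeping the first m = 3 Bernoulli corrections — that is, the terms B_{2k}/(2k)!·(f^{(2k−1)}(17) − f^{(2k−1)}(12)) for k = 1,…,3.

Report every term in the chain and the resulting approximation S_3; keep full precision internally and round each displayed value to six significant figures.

The integral term ∫_12^17 1/x^3 dx = 0.00174212.
Endpoint term: (f(12) + f(17))/2 = (0.000578704 + 0.000203542)/2 = 0.000391123.
So far: 0.00213324.
k=1: B_{2}/(2)! × [f^{(1)}(17) − f^{(1)}(12)] = 1/12 × (-3.59191e-05 − (-0.000144676)) = 9.06307e-06.
Running total after k=1: 0.00214230.
k=2: B_{4}/(4)! × [f^{(3)}(17) − f^{(3)}(12)] = −1/720 × (-2.48575e-06 − (-2.00939e-05)) = -2.44557e-08.
Running total after k=2: 0.00214228.
k=3: B_{6}/(6)! × [f^{(5)}(17) − f^{(5)}(12)] = 1/30240 × (-3.61251e-07 − (-5.86071e-06)) = 1.81861e-10.

S_3 ≈ 0.00214228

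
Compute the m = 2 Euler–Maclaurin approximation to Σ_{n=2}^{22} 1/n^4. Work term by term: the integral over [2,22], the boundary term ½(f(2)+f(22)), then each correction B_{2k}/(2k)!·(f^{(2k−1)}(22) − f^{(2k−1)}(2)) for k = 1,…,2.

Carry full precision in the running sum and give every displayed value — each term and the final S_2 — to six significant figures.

S_2 ≈ 0.0820020

The integral term ∫_2^22 1/x^4 dx = 0.0416354.
Endpoint term: (f(2) + f(22))/2 = (0.0625000 + 4.26883e-06)/2 = 0.0312521.
So far: 0.0728875.
k=1: B_{2}/(2)! × [f^{(1)}(22) − f^{(1)}(2)] = 1/12 × (-7.76152e-07 − (-0.125000)) = 0.0104166.
Partial sum through k=1: 0.0833041.
k=2: B_{4}/(4)! × [f^{(3)}(22) − f^{(3)}(2)] = −1/720 × (-4.81086e-08 − (-0.937500)) = -0.00130208.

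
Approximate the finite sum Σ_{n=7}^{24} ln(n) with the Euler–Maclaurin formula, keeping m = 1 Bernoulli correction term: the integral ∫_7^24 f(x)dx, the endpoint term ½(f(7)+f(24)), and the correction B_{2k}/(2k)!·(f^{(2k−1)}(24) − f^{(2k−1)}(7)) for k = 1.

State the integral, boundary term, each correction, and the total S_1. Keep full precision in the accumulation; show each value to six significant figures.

∫_7^24 ln(x) dx evaluates to 45.6519.
Endpoint term: (f(7) + f(24))/2 = (1.94591 + 3.17805)/2 = 2.56198.
Integral + boundary = 48.2139.
Correction k=1: B_{2}/2! · (f^{(1)}(24) − f^{(1)}(7)) = 1/12 · (0.0416667 − 0.142857) = -0.00843254.

S_1 ≈ 48.2055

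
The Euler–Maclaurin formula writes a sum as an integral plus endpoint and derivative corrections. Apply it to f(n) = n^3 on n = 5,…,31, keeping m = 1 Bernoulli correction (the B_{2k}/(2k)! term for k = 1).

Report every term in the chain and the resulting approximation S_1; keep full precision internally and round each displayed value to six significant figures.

∫_5^31 x^3 dx evaluates to 230724.
Endpoint term: (f(5) + f(31))/2 = (125.000 + 29791.0)/2 = 14958.0.
So far: 245682.
Correction k=1: B_{2}/2! · (f^{(1)}(31) − f^{(1)}(5)) = 1/12 · (2883.00 − 75.0000) = 234.000.

S_1 ≈ 245916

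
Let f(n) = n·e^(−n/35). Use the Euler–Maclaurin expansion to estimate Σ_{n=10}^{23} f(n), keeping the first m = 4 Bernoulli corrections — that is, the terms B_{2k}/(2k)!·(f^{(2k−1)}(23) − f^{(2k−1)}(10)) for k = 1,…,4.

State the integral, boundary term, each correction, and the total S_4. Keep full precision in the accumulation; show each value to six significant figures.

S_4 ≈ 141.055

Integral: ∫_10^23 x·e^(−x/35) dx = 131.367.
Boundary: ½(f(10) + f(23)) = ½(7.51477 + 11.9216) = 9.71818.
Integral + boundary = 141.085.
k=1: B_{2}/(2)! × [f^{(1)}(23) − f^{(1)}(10)] = 1/12 × (0.177713 − 0.536769) = -0.0299214.
Partial sum through k=1: 141.055.
k=2: B_{4}/(4)! × [f^{(3)}(23) − f^{(3)}(10)] = −1/720 × (0.000991325 − 0.00166508) = 9.35772e-07.
Partial sum through k=2: 141.055.
k=3: B_{6}/(6)! × [f^{(5)}(23) − f^{(5)}(10)] = 1/30240 × (1.50006e-06 − 2.36080e-06) = -2.84636e-11.
Partial sum through k=3: 141.055.
k=4: B_{8}/(8)! × [f^{(7)}(23) − f^{(7)}(10)] = −1/1209600 × (1.78848e-09 − 2.74478e-09) = 7.90594e-16.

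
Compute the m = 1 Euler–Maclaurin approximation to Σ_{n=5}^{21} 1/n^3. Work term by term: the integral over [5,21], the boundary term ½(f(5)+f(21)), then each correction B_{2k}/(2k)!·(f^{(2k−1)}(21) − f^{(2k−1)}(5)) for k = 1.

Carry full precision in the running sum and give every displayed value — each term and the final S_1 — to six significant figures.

Integral: ∫_5^21 1/x^3 dx = 0.0188662.
Endpoint term: (f(5) + f(21))/2 = (0.00800000 + 0.000107980)/2 = 0.00405399.
Integral + boundary = 0.0229202.
Order-1 term: 1/12 · (-1.54257e-05 − (-0.00480000)) = 0.000398715.

S_1 ≈ 0.0233189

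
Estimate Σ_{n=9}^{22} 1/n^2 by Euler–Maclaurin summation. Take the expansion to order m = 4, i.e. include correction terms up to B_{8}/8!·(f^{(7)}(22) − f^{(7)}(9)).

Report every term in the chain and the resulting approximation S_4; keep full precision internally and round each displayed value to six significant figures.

Integral: ∫_9^22 1/x^2 dx = 0.0656566.
Boundary: ½(f(9) + f(22)) = ½(0.0123457 + 0.00206612) = 0.00720590.
Integral + boundary = 0.0728625.
Order-1 term: 1/12 · (-0.000187829 − (-0.00274348)) = 0.000212971.
Partial sum through k=1: 0.0730754.
Order-2 term: −1/720 · (-4.65691e-06 − (-0.000406442)) = -5.58035e-07.
Partial sum through k=2: 0.0730749.
Order-3 term: 1/30240 · (-2.88651e-07 − (-0.000150534)) = 4.96843e-09.
Partial sum through k=3: 0.0730749.
Order-4 term: −1/1209600 · (-3.33977e-08 − (-0.000104073)) = -8.60115e-11.

S_4 ≈ 0.0730749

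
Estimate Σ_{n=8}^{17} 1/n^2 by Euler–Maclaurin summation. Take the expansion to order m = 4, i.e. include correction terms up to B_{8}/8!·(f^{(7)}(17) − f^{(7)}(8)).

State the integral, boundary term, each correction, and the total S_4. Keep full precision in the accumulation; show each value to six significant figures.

∫_8^17 1/x^2 dx evaluates to 0.0661765.
Endpoint term: (f(8) + f(17))/2 = (0.0156250 + 0.00346021)/2 = 0.00954260.
So far: 0.0757191.
k=1: B_{2}/(2)! × [f^{(1)}(17) − f^{(1)}(8)] = 1/12 × (-0.000407083 − (-0.00390625)) = 0.000291597.
Running total after k=1: 0.0760107.
k=2: B_{4}/(4)! × [f^{(3)}(17) − f^{(3)}(8)] = −1/720 × (-1.69031e-05 − (-0.000732422)) = -9.93776e-07.
Running total after k=2: 0.0760097.
k=3: B_{6}/(6)! × [f^{(5)}(17) − f^{(5)}(8)] = 1/30240 × (-1.75465e-06 − (-0.000343323)) = 1.12952e-08.
Running total after k=3: 0.0760097.
k=4: B_{8}/(8)! × [f^{(7)}(17) − f^{(7)}(8)] = −1/1209600 × (-3.40001e-07 − (-0.000300407)) = -2.48072e-10.

S_4 ≈ 0.0760097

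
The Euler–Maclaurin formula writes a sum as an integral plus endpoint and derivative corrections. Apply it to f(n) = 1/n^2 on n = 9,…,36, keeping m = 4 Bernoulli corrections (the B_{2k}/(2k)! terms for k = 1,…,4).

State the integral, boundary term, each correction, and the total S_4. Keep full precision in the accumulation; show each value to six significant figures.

Integral: ∫_9^36 1/x^2 dx = 0.0833333.
Endpoint term: (f(9) + f(36))/2 = (0.0123457 + 0.000771605)/2 = 0.00655864.
Running total after boundary: 0.0898920.
Correction k=1: B_{2}/2! · (f^{(1)}(36) − f^{(1)}(9)) = 1/12 · (-4.28669e-05 − (-0.00274348)) = 0.000225051.
After k=1: 0.0901170.
Correction k=2: B_{4}/4! · (f^{(3)}(36) − f^{(3)}(9)) = −1/720 · (-3.96916e-07 − (-0.000406442)) = -5.63952e-07.
After k=2: 0.0901165.
Correction k=3: B_{6}/6! · (f^{(5)}(36) − f^{(5)}(9)) = 1/30240 · (-9.18787e-09 − (-0.000150534)) = 4.97768e-09.
After k=3: 0.0901165.
Correction k=4: B_{8}/8! · (f^{(7)}(36) − f^{(7)}(9)) = −1/1209600 · (-3.97007e-10 − (-0.000104073)) = -8.60388e-11.

S_4 ≈ 0.0901165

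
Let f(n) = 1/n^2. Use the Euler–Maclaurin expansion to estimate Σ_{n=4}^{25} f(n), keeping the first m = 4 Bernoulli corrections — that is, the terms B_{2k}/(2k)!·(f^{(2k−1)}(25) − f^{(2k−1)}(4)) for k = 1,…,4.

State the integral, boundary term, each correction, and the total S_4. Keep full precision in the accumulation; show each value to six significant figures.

Integral: ∫_4^25 1/x^2 dx = 0.210000.
Endpoint term: (f(4) + f(25))/2 = (0.0625000 + 0.00160000)/2 = 0.0320500.
Running total after boundary: 0.242050.
Order-1 term: 1/12 · (-0.000128000 − (-0.0312500)) = 0.00259350.
Running total after k=1: 0.244643.
Order-2 term: −1/720 · (-2.45760e-06 − (-0.0234375)) = -3.25487e-05.
Running total after k=2: 0.244611.
Order-3 term: 1/30240 · (-1.17965e-07 − (-0.0439453)) = 1.45321e-06.
Running total after k=3: 0.244612.
Order-4 term: −1/1209600 · (-1.05696e-08 − (-0.153809)) = -1.27157e-07.

S_4 ≈ 0.244612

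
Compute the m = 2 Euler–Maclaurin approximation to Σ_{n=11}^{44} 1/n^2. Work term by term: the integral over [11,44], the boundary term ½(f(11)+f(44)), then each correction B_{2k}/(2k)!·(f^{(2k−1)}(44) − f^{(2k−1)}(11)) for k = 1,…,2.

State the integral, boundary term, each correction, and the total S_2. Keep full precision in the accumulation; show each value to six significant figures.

S_2 ≈ 0.0726954

The integral term ∫_11^44 1/x^2 dx = 0.0681818.
Boundary: ½(f(11) + f(44)) = ½(0.00826446 + 0.000516529) = 0.00439050.
Integral + boundary = 0.0725723.
Correction k=1: B_{2}/2! · (f^{(1)}(44) − f^{(1)}(11)) = 1/12 · (-2.34786e-05 − (-0.00150263)) = 0.000123263.
Running total after k=1: 0.0726956.
Correction k=2: B_{4}/4! · (f^{(3)}(44) − f^{(3)}(11)) = −1/720 · (-1.45528e-07 − (-0.000149021)) = -2.06772e-07.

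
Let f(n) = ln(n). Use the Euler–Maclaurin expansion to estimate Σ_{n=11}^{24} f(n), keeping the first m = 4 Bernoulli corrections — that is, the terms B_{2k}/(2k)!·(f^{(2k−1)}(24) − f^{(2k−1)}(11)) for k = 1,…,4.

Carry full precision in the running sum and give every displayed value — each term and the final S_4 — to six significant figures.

Integral: ∫_11^24 ln(x) dx = 36.8964.
Boundary: ½(f(11) + f(24)) = ½(2.39790 + 3.17805) = 2.78797.
Running total after boundary: 39.6844.
Order-1 term: 1/12 · (0.0416667 − 0.0909091) = -0.00410354.
After k=1: 39.6803.
Order-2 term: −1/720 · (0.000144676 − 0.00150263) = 1.88605e-06.
After k=2: 39.6803.
Order-3 term: 1/30240 · (3.01408e-06 − 0.000149021) = -4.82827e-09.
After k=3: 39.6803.
Order-4 term: −1/1209600 · (1.56983e-07 − 3.69474e-05) = 3.04153e-11.

S_4 ≈ 39.6803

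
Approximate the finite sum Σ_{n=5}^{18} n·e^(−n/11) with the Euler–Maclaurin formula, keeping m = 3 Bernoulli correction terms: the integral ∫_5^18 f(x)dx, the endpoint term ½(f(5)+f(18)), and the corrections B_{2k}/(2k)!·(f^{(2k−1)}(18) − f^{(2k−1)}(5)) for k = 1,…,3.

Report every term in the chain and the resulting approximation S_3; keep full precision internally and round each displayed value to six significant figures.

S_3 ≈ 52.9084

∫_5^18 x·e^(−x/11) dx evaluates to 49.6085.
Boundary: ½(f(5) + f(18)) = ½(3.17368 + 3.50436) = 3.33902.
So far: 52.9476.
Order-1 term: 1/12 · (-0.123892 − 0.346220) = -0.0391760.
After k=1: 52.9084.
Order-2 term: −1/720 · (0.00219407 − 0.0133528) = 1.54983e-05.
After k=2: 52.9084.
Order-3 term: 1/30240 · (4.47275e-05 − 0.000197061) = -5.03747e-09.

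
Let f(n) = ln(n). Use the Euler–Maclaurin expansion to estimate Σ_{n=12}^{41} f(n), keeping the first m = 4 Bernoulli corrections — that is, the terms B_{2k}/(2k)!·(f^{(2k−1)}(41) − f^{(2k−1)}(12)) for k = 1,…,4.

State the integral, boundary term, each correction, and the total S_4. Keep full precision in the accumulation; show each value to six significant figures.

The integral term ∫_12^41 ln(x) dx = 93.4376.
½[f(12) + f(41)] = ½[2.48491 + 3.71357] = 3.09924.
Running total after boundary: 96.5368.
Correction k=1: B_{2}/2! · (f^{(1)}(41) − f^{(1)}(12)) = 1/12 · (0.0243902 − 0.0833333) = -0.00491192.
After k=1: 96.5319.
Correction k=2: B_{4}/4! · (f^{(3)}(41) − f^{(3)}(12)) = −1/720 · (2.90187e-05 − 0.00115741) = 1.56721e-06.
After k=2: 96.5319.
Correction k=3: B_{6}/6! · (f^{(5)}(41) − f^{(5)}(12)) = 1/30240 · (2.07153e-07 − 9.64506e-05) = -3.18265e-09.
After k=3: 96.5319.
Correction k=4: B_{8}/8! · (f^{(7)}(41) − f^{(7)}(12)) = −1/1209600 · (3.69697e-09 − 2.00939e-05) = 1.66089e-11.

S_4 ≈ 96.5319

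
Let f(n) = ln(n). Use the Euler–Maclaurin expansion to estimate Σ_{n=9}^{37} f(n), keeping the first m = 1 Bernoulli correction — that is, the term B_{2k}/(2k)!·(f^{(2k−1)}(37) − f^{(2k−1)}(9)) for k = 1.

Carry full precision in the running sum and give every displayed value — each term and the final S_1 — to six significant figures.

Integral: ∫_9^37 ln(x) dx = 85.8289.
Endpoint term: (f(9) + f(37))/2 = (2.19722 + 3.61092)/2 = 2.90407.
So far: 88.7330.
Correction k=1: B_{2}/2! · (f^{(1)}(37) − f^{(1)}(9)) = 1/12 · (0.0270270 − 0.111111) = -0.00700701.

S_1 ≈ 88.7260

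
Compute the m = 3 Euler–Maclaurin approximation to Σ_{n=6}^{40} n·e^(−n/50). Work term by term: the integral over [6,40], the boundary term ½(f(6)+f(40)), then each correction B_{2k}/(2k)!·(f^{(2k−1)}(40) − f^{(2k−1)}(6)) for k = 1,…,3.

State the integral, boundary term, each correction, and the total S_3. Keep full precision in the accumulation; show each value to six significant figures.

S_3 ≈ 472.987

∫_6^40 x·e^(−x/50) dx evaluates to 461.397.
½[f(6) + f(40)] = ½[5.32152 + 17.9732] = 11.6473.
Running total after boundary: 473.044.
Order-1 term: 1/12 · (0.0898658 − 0.780490) = -0.0575520.
Partial sum through k=1: 472.987.
Order-2 term: −1/720 · (0.000395409 − 0.00102173) = 8.69893e-07.
Partial sum through k=2: 472.987.
Order-3 term: 1/30240 · (3.01949e-07 − 6.92507e-07) = -1.29153e-11.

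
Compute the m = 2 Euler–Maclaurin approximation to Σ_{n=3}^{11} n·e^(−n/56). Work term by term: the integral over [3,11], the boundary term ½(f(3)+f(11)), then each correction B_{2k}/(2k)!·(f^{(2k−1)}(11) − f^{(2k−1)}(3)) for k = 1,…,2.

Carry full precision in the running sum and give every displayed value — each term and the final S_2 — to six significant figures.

The integral term ∫_3^11 x·e^(−x/56) dx = 48.7891.
Endpoint term: (f(3) + f(11))/2 = (2.84351 + 9.03826)/2 = 5.94089.
Running total after boundary: 54.7300.
Order-1 term: 1/12 · (0.660263 − 0.897061) = -0.0197332.
Partial sum through k=1: 54.7103.
Order-2 term: −1/720 · (0.000734561 − 0.000890541) = 2.16640e-07.

S_2 ≈ 54.7103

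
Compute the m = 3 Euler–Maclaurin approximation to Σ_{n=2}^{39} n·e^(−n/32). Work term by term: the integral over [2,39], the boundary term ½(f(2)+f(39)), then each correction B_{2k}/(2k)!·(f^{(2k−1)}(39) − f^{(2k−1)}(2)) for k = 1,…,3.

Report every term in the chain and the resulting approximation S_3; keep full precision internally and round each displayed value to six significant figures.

S_3 ≈ 357.104

∫_2^39 x·e^(−x/32) dx evaluates to 350.479.
Boundary: ½(f(2) + f(39)) = ½(1.87883 + 11.5284) = 6.70360.
Running total after boundary: 357.183.
Correction k=1: B_{2}/2! · (f^{(1)}(39) − f^{(1)}(2)) = 1/12 · (-0.0646624 − 0.880700) = -0.0787802.
Partial sum through k=1: 357.104.
Correction k=2: B_{4}/4! · (f^{(3)}(39) − f^{(3)}(2)) = −1/720 · (0.000514196 − 0.00269485) = 3.02869e-06.
Partial sum through k=2: 357.104.
Correction k=3: B_{6}/6! · (f^{(5)}(39) − f^{(5)}(2)) = 1/30240 · (1.06596e-06 − 4.42348e-06) = -1.11029e-10.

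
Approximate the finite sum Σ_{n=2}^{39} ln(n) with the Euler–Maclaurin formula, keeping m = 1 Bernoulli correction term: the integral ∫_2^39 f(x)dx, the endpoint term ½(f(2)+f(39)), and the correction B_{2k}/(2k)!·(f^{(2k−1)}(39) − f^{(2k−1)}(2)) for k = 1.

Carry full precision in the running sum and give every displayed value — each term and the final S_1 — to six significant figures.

S_1 ≈ 106.631

Integral: ∫_2^39 ln(x) dx = 104.493.
½[f(2) + f(39)] = ½[0.693147 + 3.66356] = 2.17835.
So far: 106.671.
Correction k=1: B_{2}/2! · (f^{(1)}(39) − f^{(1)}(2)) = 1/12 · (0.0256410 − 0.500000) = -0.0395299.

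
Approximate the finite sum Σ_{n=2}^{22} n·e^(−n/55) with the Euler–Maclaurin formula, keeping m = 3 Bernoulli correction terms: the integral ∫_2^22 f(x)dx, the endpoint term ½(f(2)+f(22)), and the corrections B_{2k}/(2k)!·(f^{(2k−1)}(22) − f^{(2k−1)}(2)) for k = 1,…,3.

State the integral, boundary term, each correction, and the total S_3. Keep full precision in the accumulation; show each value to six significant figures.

∫_2^22 x·e^(−x/55) dx evaluates to 184.242.
½[f(2) + f(22)] = ½[1.92858 + 14.7470] = 8.33781.
Running total after boundary: 192.580.
k=1: B_{2}/(2)! × [f^{(1)}(22) − f^{(1)}(2)] = 1/12 × (0.402192 − 0.929225) = -0.0439194.
Partial sum through k=1: 192.536.
k=2: B_{4}/(4)! × [f^{(3)}(22) − f^{(3)}(2)] = −1/720 × (0.000576143 − 0.000944728) = 5.11924e-07.
Partial sum through k=2: 192.536.
k=3: B_{6}/(6)! × [f^{(5)}(22) − f^{(5)}(2)] = 1/30240 × (3.36968e-07 − 5.23066e-07) = -6.15403e-12.

S_3 ≈ 192.536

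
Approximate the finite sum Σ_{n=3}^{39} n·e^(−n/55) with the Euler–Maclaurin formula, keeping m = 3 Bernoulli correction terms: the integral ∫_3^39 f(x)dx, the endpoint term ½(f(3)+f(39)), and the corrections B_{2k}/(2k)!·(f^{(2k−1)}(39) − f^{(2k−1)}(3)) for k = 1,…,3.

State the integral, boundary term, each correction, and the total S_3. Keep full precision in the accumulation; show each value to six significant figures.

S_3 ≈ 487.502

∫_3^39 x·e^(−x/55) dx evaluates to 476.548.
½[f(3) + f(39)] = ½[2.84075 + 19.1916] = 11.0162.
Running total after boundary: 487.564.
Correction k=1: B_{2}/2! · (f^{(1)}(39) − f^{(1)}(3)) = 1/12 · (0.143154 − 0.895266) = -0.0626760.
Partial sum through k=1: 487.502.
Correction k=2: B_{4}/4! · (f^{(3)}(39) − f^{(3)}(3)) = −1/720 · (0.000372673 − 0.000922015) = 7.62975e-07.
Partial sum through k=2: 487.502.
Correction k=3: B_{6}/6! · (f^{(5)}(39) − f^{(5)}(3)) = 1/30240 · (2.30751e-07 − 5.11760e-07) = -9.29263e-12.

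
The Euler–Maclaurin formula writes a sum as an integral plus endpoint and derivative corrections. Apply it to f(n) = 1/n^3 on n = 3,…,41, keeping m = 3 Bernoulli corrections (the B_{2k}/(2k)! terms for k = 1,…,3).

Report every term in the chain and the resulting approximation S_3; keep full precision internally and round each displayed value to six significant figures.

S_3 ≈ 0.0767686

∫_3^41 1/x^3 dx evaluates to 0.0552581.
Boundary: ½(f(3) + f(41)) = ½(0.0370370 + 1.45094e-05) = 0.0185258.
Integral + boundary = 0.0737839.
Correction k=1: B_{2}/2! · (f^{(1)}(41) − f^{(1)}(3)) = 1/12 · (-1.06166e-06 − (-0.0370370)) = 0.00308633.
After k=1: 0.0768702.
Correction k=2: B_{4}/4! · (f^{(3)}(41) − f^{(3)}(3)) = −1/720 · (-1.26313e-08 − (-0.0823045)) = -0.000114312.
After k=2: 0.0767559.
Correction k=3: B_{6}/6! · (f^{(5)}(41) − f^{(5)}(3)) = 1/30240 · (-3.15595e-10 − (-0.384088)) = 1.27013e-05.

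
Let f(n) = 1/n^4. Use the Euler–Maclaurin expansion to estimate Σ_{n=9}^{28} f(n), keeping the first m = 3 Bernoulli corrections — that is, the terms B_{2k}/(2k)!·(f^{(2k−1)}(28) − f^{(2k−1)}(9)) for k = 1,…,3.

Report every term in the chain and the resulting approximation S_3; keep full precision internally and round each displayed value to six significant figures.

The integral term ∫_9^28 1/x^4 dx = 0.000442063.
Boundary: ½(f(9) + f(28)) = ½(0.000152416 + 1.62693e-06) = 7.70214e-05.
Running total after boundary: 0.000519084.
k=1: B_{2}/(2)! × [f^{(1)}(28) − f^{(1)}(9)] = 1/12 × (-2.32418e-07 − (-6.77404e-05)) = 5.62566e-06.
Running total after k=1: 0.000524710.
k=2: B_{4}/(4)! × [f^{(3)}(28) − f^{(3)}(9)] = −1/720 × (-8.89355e-09 − (-2.50890e-05)) = -3.48335e-08.
Running total after k=2: 0.000524675.
k=3: B_{6}/(6)! × [f^{(5)}(28) − f^{(5)}(9)] = 1/30240 × (-6.35253e-10 − (-1.73455e-05)) = 5.73573e-10.

S_3 ≈ 0.000524675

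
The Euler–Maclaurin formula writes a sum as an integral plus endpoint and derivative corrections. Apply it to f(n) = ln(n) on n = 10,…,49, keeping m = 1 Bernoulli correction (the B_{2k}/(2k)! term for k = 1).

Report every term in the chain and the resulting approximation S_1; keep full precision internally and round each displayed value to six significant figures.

S_1 ≈ 131.764

The integral term ∫_10^49 ln(x) dx = 128.673.
Endpoint term: (f(10) + f(49))/2 = (2.30259 + 3.89182)/2 = 3.09720.
Running total after boundary: 131.771.
Order-1 term: 1/12 · (0.0204082 − 0.100000) = -0.00663265.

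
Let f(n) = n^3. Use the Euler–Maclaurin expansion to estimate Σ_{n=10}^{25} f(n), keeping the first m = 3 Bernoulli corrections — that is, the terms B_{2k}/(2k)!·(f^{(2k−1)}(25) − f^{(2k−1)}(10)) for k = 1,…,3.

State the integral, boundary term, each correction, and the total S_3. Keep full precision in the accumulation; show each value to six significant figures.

S_3 ≈ 103600

The integral term ∫_10^25 x^3 dx = 95156.2.
Boundary: ½(f(10) + f(25)) = ½(1000.00 + 15625.0) = 8312.50.
Running total after boundary: 103469.
Order-1 term: 1/12 · (1875.00 − 300.000) = 131.250.
Partial sum through k=1: 103600.
Order-2 term: −1/720 · (6.00000 − 6.00000) = 0.00000.
Partial sum through k=2: 103600.
Order-3 term: 1/30240 · (0.00000 − 0.00000) = 0.00000.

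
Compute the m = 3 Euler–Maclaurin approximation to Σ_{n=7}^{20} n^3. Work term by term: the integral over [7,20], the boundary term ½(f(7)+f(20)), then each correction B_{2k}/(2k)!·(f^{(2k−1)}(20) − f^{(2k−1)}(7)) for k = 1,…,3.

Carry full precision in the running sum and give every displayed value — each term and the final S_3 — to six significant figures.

S_3 ≈ 43659.0

Integral: ∫_7^20 x^3 dx = 39399.8.
Boundary: ½(f(7) + f(20)) = ½(343.000 + 8000.00) = 4171.50.
Integral + boundary = 43571.2.
Order-1 term: 1/12 · (1200.00 − 147.000) = 87.7500.
Running total after k=1: 43659.0.
Order-2 term: −1/720 · (6.00000 − 6.00000) = 0.00000.
Running total after k=2: 43659.0.
Order-3 term: 1/30240 · (0.00000 − 0.00000) = 0.00000.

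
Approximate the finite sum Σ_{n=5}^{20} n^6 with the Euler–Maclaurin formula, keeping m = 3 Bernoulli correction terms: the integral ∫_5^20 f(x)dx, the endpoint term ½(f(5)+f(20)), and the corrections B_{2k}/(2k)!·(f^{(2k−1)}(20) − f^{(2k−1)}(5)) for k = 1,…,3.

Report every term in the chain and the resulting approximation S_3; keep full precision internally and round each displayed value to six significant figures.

∫_5^20 x^6 dx evaluates to 1.82846e+08.
Boundary: ½(f(5) + f(20)) = ½(15625.0 + 6.40000e+07) = 3.20078e+07.
So far: 2.14854e+08.
Correction k=1: B_{2}/2! · (f^{(1)}(20) − f^{(1)}(5)) = 1/12 · (1.92000e+07 − 18750.0) = 1.59844e+06.
Partial sum through k=1: 2.16452e+08.
Correction k=2: B_{4}/4! · (f^{(3)}(20) − f^{(3)}(5)) = −1/720 · (960000 − 15000.0) = -1312.50.
Partial sum through k=2: 2.16451e+08.
Correction k=3: B_{6}/6! · (f^{(5)}(20) − f^{(5)}(5)) = 1/30240 · (14400.0 − 3600.00) = 0.357143.

S_3 ≈ 2.16451e+08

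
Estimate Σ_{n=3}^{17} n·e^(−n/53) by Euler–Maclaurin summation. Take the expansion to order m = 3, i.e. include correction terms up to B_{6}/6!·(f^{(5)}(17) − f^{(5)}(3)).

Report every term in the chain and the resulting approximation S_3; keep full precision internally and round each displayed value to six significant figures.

The integral term ∫_3^17 x·e^(−x/53) dx = 112.686.
Boundary: ½(f(3) + f(17)) = ½(2.83491 + 12.3352) = 7.58506.
Running total after boundary: 120.271.
k=1: B_{2}/(2)! × [f^{(1)}(17) − f^{(1)}(3)] = 1/12 × (0.492861 − 0.891480) = -0.0332182.
Partial sum through k=1: 120.238.
k=2: B_{4}/(4)! × [f^{(3)}(17) − f^{(3)}(3)] = −1/720 × (0.000692084 − 0.000990180) = 4.14023e-07.
Partial sum through k=2: 120.238.
k=3: B_{6}/(6)! × [f^{(5)}(17) − f^{(5)}(3)] = 1/30240 × (4.30299e-07 − 5.92024e-07) = -5.34805e-12.

S_3 ≈ 120.238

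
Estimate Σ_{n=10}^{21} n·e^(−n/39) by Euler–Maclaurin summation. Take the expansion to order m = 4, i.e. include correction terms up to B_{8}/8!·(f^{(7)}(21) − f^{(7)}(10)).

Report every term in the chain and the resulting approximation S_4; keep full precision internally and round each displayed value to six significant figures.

S_4 ≈ 123.020

Integral: ∫_10^21 x·e^(−x/39) dx = 113.048.
Boundary: ½(f(10) + f(21)) = ½(7.73824 + 12.2566) = 9.99740.
Integral + boundary = 123.045.
Order-1 term: 1/12 · (0.269375 − 0.575408) = -0.0255028.
After k=1: 123.020.
Order-2 term: −1/720 · (0.000944553 − 0.00139583) = 6.26772e-07.
After k=2: 123.020.
Order-3 term: 1/30240 · (1.12558e-06 − 1.58669e-06) = -1.52483e-11.
After k=3: 123.020.
Order-4 term: −1/1209600 · (1.07176e-09 − 1.48302e-09) = 3.39994e-16.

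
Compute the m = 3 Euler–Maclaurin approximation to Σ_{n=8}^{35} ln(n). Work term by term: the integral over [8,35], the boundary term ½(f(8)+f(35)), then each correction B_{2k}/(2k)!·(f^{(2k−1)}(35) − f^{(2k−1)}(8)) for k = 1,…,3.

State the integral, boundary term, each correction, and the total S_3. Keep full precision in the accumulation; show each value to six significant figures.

S_3 ≈ 83.6110

∫_8^35 ln(x) dx evaluates to 80.8016.
Endpoint term: (f(8) + f(35))/2 = (2.07944 + 3.55535)/2 = 2.81739.
So far: 83.6190.
Order-1 term: 1/12 · (0.0285714 − 0.125000) = -0.00803571.
After k=1: 83.6110.
Order-2 term: −1/720 · (4.66472e-05 − 0.00390625) = 5.36056e-06.
After k=2: 83.6110.
Order-3 term: 1/30240 · (4.56952e-07 − 0.000732422) = -2.42052e-08.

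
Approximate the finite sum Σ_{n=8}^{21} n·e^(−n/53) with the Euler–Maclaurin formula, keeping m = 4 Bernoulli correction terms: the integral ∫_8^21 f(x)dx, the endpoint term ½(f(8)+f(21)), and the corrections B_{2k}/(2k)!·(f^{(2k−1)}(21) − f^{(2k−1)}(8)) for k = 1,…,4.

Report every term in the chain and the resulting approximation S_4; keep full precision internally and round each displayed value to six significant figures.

Integral: ∫_8^21 x·e^(−x/53) dx = 141.110.
½[f(8) + f(21)] = ½[6.87917 + 14.1299] = 10.5046.
So far: 151.615.
Order-1 term: 1/12 · (0.406252 − 0.730101) = -0.0269874.
Partial sum through k=1: 151.588.
Order-2 term: −1/720 · (0.000623695 − 0.000872159) = 3.45088e-07.
Partial sum through k=2: 151.588.
Order-3 term: 1/30240 · (3.92583e-07 − 5.28445e-07) = -4.49279e-12.
Partial sum through k=3: 151.588.
Order-4 term: −1/1209600 · (2.00474e-10 − 2.65718e-10) = 5.39389e-17.

S_4 ≈ 151.588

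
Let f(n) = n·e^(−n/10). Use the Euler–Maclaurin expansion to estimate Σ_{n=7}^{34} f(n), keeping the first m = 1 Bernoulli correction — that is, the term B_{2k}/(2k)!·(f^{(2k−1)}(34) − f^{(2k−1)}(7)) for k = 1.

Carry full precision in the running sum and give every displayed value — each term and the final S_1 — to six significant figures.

S_1 ≈ 72.0216

The integral term ∫_7^34 x·e^(−x/10) dx = 69.7353.
½[f(7) + f(34)] = ½[3.47610 + 1.13469] = 2.30539.
So far: 72.0407.
Order-1 term: 1/12 · (-0.0800958 − 0.148976) = -0.0190893.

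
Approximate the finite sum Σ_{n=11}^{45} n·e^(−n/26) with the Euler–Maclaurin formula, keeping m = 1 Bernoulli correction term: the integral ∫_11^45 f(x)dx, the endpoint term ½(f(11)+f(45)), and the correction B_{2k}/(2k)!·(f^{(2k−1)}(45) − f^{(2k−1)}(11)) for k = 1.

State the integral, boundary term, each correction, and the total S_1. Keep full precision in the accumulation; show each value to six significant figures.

Integral: ∫_11^45 x·e^(−x/26) dx = 303.122.
½[f(11) + f(45)] = ½[7.20531 + 7.97166] = 7.58849.
Running total after boundary: 310.710.
Correction k=1: B_{2}/2! · (f^{(1)}(45) − f^{(1)}(11)) = 1/12 · (-0.129454 − 0.377901) = -0.0422796.

S_1 ≈ 310.668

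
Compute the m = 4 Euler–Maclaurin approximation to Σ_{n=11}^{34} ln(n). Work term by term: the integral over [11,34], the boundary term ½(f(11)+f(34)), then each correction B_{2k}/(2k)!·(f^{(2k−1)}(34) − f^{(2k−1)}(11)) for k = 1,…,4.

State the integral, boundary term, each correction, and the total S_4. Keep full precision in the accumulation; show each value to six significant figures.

Integral: ∫_11^34 ln(x) dx = 70.5194.
½[f(11) + f(34)] = ½[2.39790 + 3.52636] = 2.96213.
Integral + boundary = 73.4815.
Order-1 term: 1/12 · (0.0294118 − 0.0909091) = -0.00512478.
Running total after k=1: 73.4764.
Order-2 term: −1/720 · (5.08854e-05 − 0.00150263) = 2.01631e-06.
Running total after k=2: 73.4764.
Order-3 term: 1/30240 · (5.28222e-07 − 0.000149021) = -4.91048e-09.
Running total after k=3: 73.4764.
Order-4 term: −1/1209600 · (1.37082e-08 − 3.69474e-05) = 3.05338e-11.

S_4 ≈ 73.4764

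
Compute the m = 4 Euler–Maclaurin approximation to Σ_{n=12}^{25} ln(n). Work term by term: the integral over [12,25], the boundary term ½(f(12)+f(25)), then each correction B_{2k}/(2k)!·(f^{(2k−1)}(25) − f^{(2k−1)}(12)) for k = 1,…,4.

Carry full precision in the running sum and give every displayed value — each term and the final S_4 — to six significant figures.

S_4 ≈ 40.5013

Integral: ∫_12^25 ln(x) dx = 37.6530.
Boundary: ½(f(12) + f(25)) = ½(2.48491 + 3.21888) = 2.85189.
Running total after boundary: 40.5049.
k=1: B_{2}/(2)! × [f^{(1)}(25) − f^{(1)}(12)] = 1/12 × (0.0400000 − 0.0833333) = -0.00361111.
After k=1: 40.5013.
k=2: B_{4}/(4)! × [f^{(3)}(25) − f^{(3)}(12)] = −1/720 × (0.000128000 − 0.00115741) = 1.42973e-06.
After k=2: 40.5013.
k=3: B_{6}/(6)! × [f^{(5)}(25) − f^{(5)}(12)] = 1/30240 × (2.45760e-06 − 9.64506e-05) = -3.10823e-09.
After k=3: 40.5013.
k=4: B_{8}/(8)! × [f^{(7)}(25) − f^{(7)}(12)] = −1/1209600 × (1.17965e-07 − 2.00939e-05) = 1.65145e-11.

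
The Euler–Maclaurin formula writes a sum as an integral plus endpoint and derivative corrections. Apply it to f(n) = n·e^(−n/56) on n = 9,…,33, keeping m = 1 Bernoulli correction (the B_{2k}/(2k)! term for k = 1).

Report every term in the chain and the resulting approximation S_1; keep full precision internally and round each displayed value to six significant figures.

S_1 ≈ 347.792

The integral term ∫_9^33 x·e^(−x/56) dx = 334.847.
Boundary: ½(f(9) + f(33)) = ½(7.66382 + 18.3059) = 12.9848.
Integral + boundary = 347.832.
k=1: B_{2}/(2)! × [f^{(1)}(33) − f^{(1)}(9)] = 1/12 × (0.227833 − 0.714681) = -0.0405707.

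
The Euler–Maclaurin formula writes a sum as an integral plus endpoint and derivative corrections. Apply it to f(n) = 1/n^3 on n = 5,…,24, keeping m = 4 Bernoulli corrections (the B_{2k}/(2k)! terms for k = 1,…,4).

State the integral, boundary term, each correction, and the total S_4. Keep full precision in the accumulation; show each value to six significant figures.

∫_5^24 1/x^3 dx evaluates to 0.0191319.
Boundary: ½(f(5) + f(24)) = ½(0.00800000 + 7.23380e-05) = 0.00403617.
So far: 0.0231681.
Correction k=1: B_{2}/2! · (f^{(1)}(24) − f^{(1)}(5)) = 1/12 · (-9.04225e-06 − (-0.00480000)) = 0.000399246.
Partial sum through k=1: 0.0235674.
Correction k=2: B_{4}/4! · (f^{(3)}(24) − f^{(3)}(5)) = −1/720 · (-3.13967e-07 − (-0.00384000)) = -5.33290e-06.
Partial sum through k=2: 0.0235620.
Correction k=3: B_{6}/6! · (f^{(5)}(24) − f^{(5)}(5)) = 1/30240 · (-2.28934e-08 − (-0.00645120)) = 2.13333e-07.
Partial sum through k=3: 0.0235622.
Correction k=4: B_{8}/8! · (f^{(7)}(24) − f^{(7)}(5)) = −1/1209600 · (-2.86168e-09 − (-0.0185795)) = -1.53600e-08.

S_4 ≈ 0.0235622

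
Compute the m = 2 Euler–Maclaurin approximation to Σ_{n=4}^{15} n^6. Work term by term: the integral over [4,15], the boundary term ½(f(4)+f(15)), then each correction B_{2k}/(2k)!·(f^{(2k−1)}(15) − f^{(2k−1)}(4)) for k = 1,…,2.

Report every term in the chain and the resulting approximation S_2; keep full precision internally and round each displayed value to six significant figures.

S_2 ≈ 3.04821e+07

Integral: ∫_4^15 x^6 dx = 2.44061e+07.
Endpoint term: (f(4) + f(15))/2 = (4096.00 + 1.13906e+07)/2 = 5.69736e+06.
So far: 3.01035e+07.
Correction k=1: B_{2}/2! · (f^{(1)}(15) − f^{(1)}(4)) = 1/12 · (4.55625e+06 − 6144.00) = 379176.
Running total after k=1: 3.04827e+07.
Correction k=2: B_{4}/4! · (f^{(3)}(15) − f^{(3)}(4)) = −1/720 · (405000 − 7680.00) = -551.833.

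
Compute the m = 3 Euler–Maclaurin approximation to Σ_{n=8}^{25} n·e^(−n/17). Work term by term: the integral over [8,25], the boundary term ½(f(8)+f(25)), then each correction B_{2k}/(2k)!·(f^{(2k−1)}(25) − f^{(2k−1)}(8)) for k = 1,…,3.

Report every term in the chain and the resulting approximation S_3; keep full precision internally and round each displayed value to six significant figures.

S_3 ≈ 106.734

The integral term ∫_8^25 x·e^(−x/17) dx = 101.400.
Endpoint term: (f(8) + f(25))/2 = (4.99708 + 5.74476)/2 = 5.37092.
Integral + boundary = 106.770.
k=1: B_{2}/(2)! × [f^{(1)}(25) − f^{(1)}(8)] = 1/12 × (-0.108137 − 0.330689) = -0.0365688.
Partial sum through k=1: 106.734.
k=2: B_{4}/(4)! × [f^{(3)}(25) − f^{(3)}(8)] = −1/720 × (0.00121607 − 0.00546698) = 5.90405e-06.
Partial sum through k=2: 106.734.
k=3: B_{6}/(6)! × [f^{(5)}(25) − f^{(5)}(8)] = 1/30240 × (9.71043e-06 − 3.38744e-05) = -7.99075e-10.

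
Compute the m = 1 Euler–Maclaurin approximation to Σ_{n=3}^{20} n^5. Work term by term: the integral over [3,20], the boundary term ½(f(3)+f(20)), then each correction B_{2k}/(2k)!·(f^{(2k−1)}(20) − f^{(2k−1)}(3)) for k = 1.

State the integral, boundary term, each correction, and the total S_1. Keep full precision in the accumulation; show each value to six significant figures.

The integral term ∫_3^20 x^5 dx = 1.06665e+07.
½[f(3) + f(20)] = ½[243.000 + 3.20000e+06] = 1.60012e+06.
Integral + boundary = 1.22667e+07.
Correction k=1: B_{2}/2! · (f^{(1)}(20) − f^{(1)}(3)) = 1/12 · (800000 − 405.000) = 66632.9.

S_1 ≈ 1.23333e+07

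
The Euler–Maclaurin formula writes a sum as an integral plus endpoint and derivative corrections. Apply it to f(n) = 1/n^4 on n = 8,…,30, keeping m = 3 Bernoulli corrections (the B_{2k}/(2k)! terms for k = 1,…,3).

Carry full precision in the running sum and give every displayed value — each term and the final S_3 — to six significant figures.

∫_8^30 1/x^4 dx evaluates to 0.000638696.
Boundary: ½(f(8) + f(30)) = ½(0.000244141 + 1.23457e-06) = 0.000122688.
Running total after boundary: 0.000761384.
Order-1 term: 1/12 · (-1.64609e-07 − (-0.000122070)) = 1.01588e-05.
After k=1: 0.000771542.
Order-2 term: −1/720 · (-5.48697e-09 − (-5.72205e-05)) = -7.94652e-08.
After k=2: 0.000771463.
Order-3 term: 1/30240 · (-3.41411e-10 − (-5.00679e-05)) = 1.65567e-09.

S_3 ≈ 0.000771465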